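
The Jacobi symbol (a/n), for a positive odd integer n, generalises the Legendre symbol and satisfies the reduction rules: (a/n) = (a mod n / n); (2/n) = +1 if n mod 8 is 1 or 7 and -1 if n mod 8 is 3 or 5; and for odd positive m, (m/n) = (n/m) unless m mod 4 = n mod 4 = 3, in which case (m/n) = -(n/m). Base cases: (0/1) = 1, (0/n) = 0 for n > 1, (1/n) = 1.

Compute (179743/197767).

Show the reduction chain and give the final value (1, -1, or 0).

-1

flip (179743/197767) -> (197767/179743): both odd, 179743 mod 4 = 3, 197767 mod 4 = 3, so the flip contributes -1; sign now -1
(197767/179743): 197767 mod 179743 = 18024, so (197767/179743) = (18024/179743)
factor out 2^3: 18024 = 2^3·2253; with 179743 mod 8 = 7, (2/179743) = +1; sign now -1; continue with (2253/179743)
flip (2253/179743) -> (179743/2253): both odd, 2253 mod 4 = 1, 179743 mod 4 = 3, so the flip contributes +1; sign now -1
(179743/2253): 179743 mod 2253 = 1756, so (179743/2253) = (1756/2253)
factor out 2^2: 1756 = 2^2·439; with 2253 mod 8 = 5, (2/2253) = -1; sign now -1; continue with (439/2253)
flip (439/2253) -> (2253/439): both odd, 439 mod 4 = 3, 2253 mod 4 = 1, so the flip contributes +1; sign now -1
(2253/439): 2253 mod 439 = 58, so (2253/439) = (58/439)
factor out 2^1: 58 = 2^1·29; with 439 mod 8 = 7, (2/439) = +1; sign now -1; continue with (29/439)
flip (29/439) -> (439/29): both odd, 29 mod 4 = 1, 439 mod 4 = 3, so the flip contributes +1; sign now -1
(439/29): 439 mod 29 = 4, so (439/29) = (4/29)
factor out 2^2: 4 = 2^2·1; with 29 mod 8 = 5, (2/29) = -1; sign now -1; continue with (1/29)
reached (1/29) = 1, so the symbol is -1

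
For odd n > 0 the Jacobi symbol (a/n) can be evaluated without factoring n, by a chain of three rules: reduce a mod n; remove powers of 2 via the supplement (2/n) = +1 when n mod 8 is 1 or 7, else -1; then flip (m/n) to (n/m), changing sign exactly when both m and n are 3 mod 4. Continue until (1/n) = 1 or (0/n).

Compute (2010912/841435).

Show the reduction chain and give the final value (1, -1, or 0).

(2010912/841435): 2010912 mod 841435 = 328042, so (2010912/841435) = (328042/841435)
factor out 2^1: 328042 = 2^1·164021; with 841435 mod 8 = 3, (2/841435) = -1; sign now -1; continue with (164021/841435)
flip (164021/841435) -> (841435/164021): both odd, 164021 mod 4 = 1, 841435 mod 4 = 3, so the flip contributes +1; sign now -1
(841435/164021): 841435 mod 164021 = 21330, so (841435/164021) = (21330/164021)
factor out 2^1: 21330 = 2^1·10665; with 164021 mod 8 = 5, (2/164021) = -1; sign now +1; continue with (10665/164021)
flip (10665/164021) -> (164021/10665): both odd, 10665 mod 4 = 1, 164021 mod 4 = 1, so the flip contributes +1; sign now +1
(164021/10665): 164021 mod 10665 = 4046, so (164021/10665) = (4046/10665)
factor out 2^1: 4046 = 2^1·2023; with 10665 mod 8 = 1, (2/10665) = +1; sign now +1; continue with (2023/10665)
flip (2023/10665) -> (10665/2023): both odd, 2023 mod 4 = 3, 10665 mod 4 = 1, so the flip contributes +1; sign now +1
(10665/2023): 10665 mod 2023 = 550, so (10665/2023) = (550/2023)
factor out 2^1: 550 = 2^1·275; with 2023 mod 8 = 7, (2/2023) = +1; sign now +1; continue with (275/2023)
flip (275/2023) -> (2023/275): both odd, 275 mod 4 = 3, 2023 mod 4 = 3, so the flip contributes -1; sign now -1
(2023/275): 2023 mod 275 = 98, so (2023/275) = (98/275)
factor out 2^1: 98 = 2^1·49; with 275 mod 8 = 3, (2/275) = -1; sign now +1; continue with (49/275)
flip (49/275) -> (275/49): both odd, 49 mod 4 = 1, 275 mod 4 = 3, so the flip contributes +1; sign now +1
(275/49): 275 mod 49 = 30, so (275/49) = (30/49)
factor out 2^1: 30 = 2^1·15; with 49 mod 8 = 1, (2/49) = +1; sign now +1; continue with (15/49)
flip (15/49) -> (49/15): both odd, 15 mod 4 = 3, 49 mod 4 = 1, so the flip contributes +1; sign now +1
(49/15): 49 mod 15 = 4, so (49/15) = (4/15)
factor out 2^2: 4 = 2^2·1; with 15 mod 8 = 7, (2/15) = +1; sign now +1; continue with (1/15)
reached (1/15) = 1, so the symbol is +1

1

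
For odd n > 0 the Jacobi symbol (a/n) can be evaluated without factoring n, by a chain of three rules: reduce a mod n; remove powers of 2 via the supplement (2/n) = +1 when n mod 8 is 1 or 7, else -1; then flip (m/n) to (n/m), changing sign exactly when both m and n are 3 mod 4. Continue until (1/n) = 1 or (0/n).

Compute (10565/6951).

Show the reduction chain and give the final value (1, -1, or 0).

(10565/6951): 10565 mod 6951 = 3614, so (10565/6951) = (3614/6951)
factor out 2^1: 3614 = 2^1·1807; with 6951 mod 8 = 7, (2/6951) = +1; sign now +1; continue with (1807/6951)
flip (1807/6951) -> (6951/1807): both odd, 1807 mod 4 = 3, 6951 mod 4 = 3, so the flip contributes -1; sign now -1
(6951/1807): 6951 mod 1807 = 1530, so (6951/1807) = (1530/1807)
factor out 2^1: 1530 = 2^1·765; with 1807 mod 8 = 7, (2/1807) = +1; sign now -1; continue with (765/1807)
flip (765/1807) -> (1807/765): both odd, 765 mod 4 = 1, 1807 mod 4 = 3, so the flip contributes +1; sign now -1
(1807/765): 1807 mod 765 = 277, so (1807/765) = (277/765)
flip (277/765) -> (765/277): both odd, 277 mod 4 = 1, 765 mod 4 = 1, so the flip contributes +1; sign now -1
(765/277): 765 mod 277 = 211, so (765/277) = (211/277)
flip (211/277) -> (277/211): both odd, 211 mod 4 = 3, 277 mod 4 = 1, so the flip contributes +1; sign now -1
(277/211): 277 mod 211 = 66, so (277/211) = (66/211)
factor out 2^1: 66 = 2^1·33; with 211 mod 8 = 3, (2/211) = -1; sign now +1; continue with (33/211)
flip (33/211) -> (211/33): both odd, 33 mod 4 = 1, 211 mod 4 = 3, so the flip contributes +1; sign now +1
(211/33): 211 mod 33 = 13, so (211/33) = (13/33)
flip (13/33) -> (33/13): both odd, 13 mod 4 = 1, 33 mod 4 = 1, so the flip contributes +1; sign now +1
(33/13): 33 mod 13 = 7, so (33/13) = (7/13)
flip (7/13) -> (13/7): both odd, 7 mod 4 = 3, 13 mod 4 = 1, so the flip contributes +1; sign now +1
(13/7): 13 mod 7 = 6, so (13/7) = (6/7)
factor out 2^1: 6 = 2^1·3; with 7 mod 8 = 7, (2/7) = +1; sign now +1; continue with (3/7)
flip (3/7) -> (7/3): both odd, 3 mod 4 = 3, 7 mod 4 = 3, so the flip contributes -1; sign now -1
(7/3): 7 mod 3 = 1, so (7/3) = (1/3)
reached (1/3) = 1, so the symbol is -1

-1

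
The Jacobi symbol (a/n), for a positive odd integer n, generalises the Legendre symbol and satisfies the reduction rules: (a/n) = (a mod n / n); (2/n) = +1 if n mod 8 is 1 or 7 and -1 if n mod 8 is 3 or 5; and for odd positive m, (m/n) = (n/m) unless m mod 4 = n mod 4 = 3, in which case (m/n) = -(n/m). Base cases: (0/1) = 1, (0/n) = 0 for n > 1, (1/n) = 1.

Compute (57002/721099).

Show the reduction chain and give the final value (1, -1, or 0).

-1

factor out 2^1: 57002 = 2^1·28501; with 721099 mod 8 = 3, (2/721099) = -1; sign now -1; continue with (28501/721099)
flip (28501/721099) -> (721099/28501): both odd, 28501 mod 4 = 1, 721099 mod 4 = 3, so the flip contributes +1; sign now -1
(721099/28501): 721099 mod 28501 = 8574, so (721099/28501) = (8574/28501)
factor out 2^1: 8574 = 2^1·4287; with 28501 mod 8 = 5, (2/28501) = -1; sign now +1; continue with (4287/28501)
flip (4287/28501) -> (28501/4287): both odd, 4287 mod 4 = 3, 28501 mod 4 = 1, so the flip contributes +1; sign now +1
(28501/4287): 28501 mod 4287 = 2779, so (28501/4287) = (2779/4287)
flip (2779/4287) -> (4287/2779): both odd, 2779 mod 4 = 3, 4287 mod 4 = 3, so the flip contributes -1; sign now -1
(4287/2779): 4287 mod 2779 = 1508, so (4287/2779) = (1508/2779)
factor out 2^2: 1508 = 2^2·377; with 2779 mod 8 = 3, (2/2779) = -1; sign now -1; continue with (377/2779)
flip (377/2779) -> (2779/377): both odd, 377 mod 4 = 1, 2779 mod 4 = 3, so the flip contributes +1; sign now -1
(2779/377): 2779 mod 377 = 140, so (2779/377) = (140/377)
factor out 2^2: 140 = 2^2·35; with 377 mod 8 = 1, (2/377) = +1; sign now -1; continue with (35/377)
flip (35/377) -> (377/35): both odd, 35 mod 4 = 3, 377 mod 4 = 1, so the flip contributes +1; sign now -1
(377/35): 377 mod 35 = 27, so (377/35) = (27/35)
flip (27/35) -> (35/27): both odd, 27 mod 4 = 3, 35 mod 4 = 3, so the flip contributes -1; sign now +1
(35/27): 35 mod 27 = 8, so (35/27) = (8/27)
factor out 2^3: 8 = 2^3·1; with 27 mod 8 = 3, (2/27) = -1; sign now -1; continue with (1/27)
reached (1/27) = 1, so the symbol is -1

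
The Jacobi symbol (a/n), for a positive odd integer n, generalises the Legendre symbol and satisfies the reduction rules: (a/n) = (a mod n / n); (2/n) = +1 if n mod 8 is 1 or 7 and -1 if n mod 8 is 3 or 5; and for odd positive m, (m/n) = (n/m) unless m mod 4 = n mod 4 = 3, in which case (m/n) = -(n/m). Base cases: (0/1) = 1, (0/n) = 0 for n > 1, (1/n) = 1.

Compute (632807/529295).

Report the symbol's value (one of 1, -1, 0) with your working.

(632807/529295) = (103512/529295)   [reduce mod 529295]
103512 = 2^3·12939; (2/529295) = +1 since 529295 mod 8 = 7, so (103512/529295) = (+1)^3·(12939/529295); sign now +1
reciprocity: (12939/529295) = -1·(529295/12939) since 12939 mod 4 = 3, 529295 mod 4 = 3; sign now -1
(529295/12939) = (11735/12939)   [reduce mod 12939]
reciprocity: (11735/12939) = -1·(12939/11735) since 11735 mod 4 = 3, 12939 mod 4 = 3; sign now +1
(12939/11735) = (1204/11735)   [reduce mod 11735]
1204 = 2^2·301; (2/11735) = +1 since 11735 mod 8 = 7, so (1204/11735) = (+1)^2·(301/11735); sign now +1
reciprocity: (301/11735) = +1·(11735/301) since 301 mod 4 = 1, 11735 mod 4 = 3; sign now +1
(11735/301) = (297/301)   [reduce mod 301]
reciprocity: (297/301) = +1·(301/297) since 297 mod 4 = 1, 301 mod 4 = 1; sign now +1
(301/297) = (4/297)   [reduce mod 297]
4 = 2^2·1; (2/297) = +1 since 297 mod 8 = 1, so (4/297) = (+1)^2·(1/297); sign now +1
(1/297) = 1; final value = sign = +1

1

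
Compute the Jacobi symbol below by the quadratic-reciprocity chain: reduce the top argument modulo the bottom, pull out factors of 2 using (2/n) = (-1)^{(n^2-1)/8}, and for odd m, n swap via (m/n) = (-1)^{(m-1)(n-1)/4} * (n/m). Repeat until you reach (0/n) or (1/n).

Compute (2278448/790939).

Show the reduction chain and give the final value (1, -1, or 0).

(2278448/790939) = (696570/790939)   [reduce mod 790939]
696570 = 2^1·348285; (2/790939) = -1 since 790939 mod 8 = 3, so (696570/790939) = (-1)^1·(348285/790939); sign now -1
reciprocity: (348285/790939) = +1·(790939/348285) since 348285 mod 4 = 1, 790939 mod 4 = 3; sign now -1
(790939/348285) = (94369/348285)   [reduce mod 348285]
reciprocity: (94369/348285) = +1·(348285/94369) since 94369 mod 4 = 1, 348285 mod 4 = 1; sign now -1
(348285/94369) = (65178/94369)   [reduce mod 94369]
65178 = 2^1·32589; (2/94369) = +1 since 94369 mod 8 = 1, so (65178/94369) = (+1)^1·(32589/94369); sign now -1
reciprocity: (32589/94369) = +1·(94369/32589) since 32589 mod 4 = 1, 94369 mod 4 = 1; sign now -1
(94369/32589) = (29191/32589)   [reduce mod 32589]
reciprocity: (29191/32589) = +1·(32589/29191) since 29191 mod 4 = 3, 32589 mod 4 = 1; sign now -1
(32589/29191) = (3398/29191)   [reduce mod 29191]
3398 = 2^1·1699; (2/29191) = +1 since 29191 mod 8 = 7, so (3398/29191) = (+1)^1·(1699/29191); sign now -1
reciprocity: (1699/29191) = -1·(29191/1699) since 1699 mod 4 = 3, 29191 mod 4 = 3; sign now +1
(29191/1699) = (308/1699)   [reduce mod 1699]
308 = 2^2·77; (2/1699) = -1 since 1699 mod 8 = 3, so (308/1699) = (-1)^2·(77/1699); sign now +1
reciprocity: (77/1699) = +1·(1699/77) since 77 mod 4 = 1, 1699 mod 4 = 3; sign now +1
(1699/77) = (5/77)   [reduce mod 77]
reciprocity: (5/77) = +1·(77/5) since 5 mod 4 = 1, 77 mod 4 = 1; sign now +1
(77/5) = (2/5)   [reduce mod 5]
2 = 2^1·1; (2/5) = -1 since 5 mod 8 = 5, so (2/5) = (-1)^1·(1/5); sign now -1
(1/5) = 1; final value = sign = -1

-1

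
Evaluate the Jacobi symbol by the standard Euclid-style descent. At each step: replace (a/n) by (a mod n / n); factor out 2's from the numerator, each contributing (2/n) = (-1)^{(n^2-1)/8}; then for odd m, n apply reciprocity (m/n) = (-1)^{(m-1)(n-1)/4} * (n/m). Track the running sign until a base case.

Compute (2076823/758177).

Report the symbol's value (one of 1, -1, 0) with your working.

(2076823/758177): 2076823 mod 758177 = 560469, so (2076823/758177) = (560469/758177)
flip (560469/758177) -> (758177/560469): both odd, 560469 mod 4 = 1, 758177 mod 4 = 1, so the flip contributes +1; sign now +1
(758177/560469): 758177 mod 560469 = 197708, so (758177/560469) = (197708/560469)
factor out 2^2: 197708 = 2^2·49427; with 560469 mod 8 = 5, (2/560469) = -1; sign now +1; continue with (49427/560469)
flip (49427/560469) -> (560469/49427): both odd, 49427 mod 4 = 3, 560469 mod 4 = 1, so the flip contributes +1; sign now +1
(560469/49427): 560469 mod 49427 = 16772, so (560469/49427) = (16772/49427)
factor out 2^2: 16772 = 2^2·4193; with 49427 mod 8 = 3, (2/49427) = -1; sign now +1; continue with (4193/49427)
flip (4193/49427) -> (49427/4193): both odd, 4193 mod 4 = 1, 49427 mod 4 = 3, so the flip contributes +1; sign now +1
(49427/4193): 49427 mod 4193 = 3304, so (49427/4193) = (3304/4193)
factor out 2^3: 3304 = 2^3·413; with 4193 mod 8 = 1, (2/4193) = +1; sign now +1; continue with (413/4193)
flip (413/4193) -> (4193/413): both odd, 413 mod 4 = 1, 4193 mod 4 = 1, so the flip contributes +1; sign now +1
(4193/413): 4193 mod 413 = 63, so (4193/413) = (63/413)
flip (63/413) -> (413/63): both odd, 63 mod 4 = 3, 413 mod 4 = 1, so the flip contributes +1; sign now +1
(413/63): 413 mod 63 = 35, so (413/63) = (35/63)
flip (35/63) -> (63/35): both odd, 35 mod 4 = 3, 63 mod 4 = 3, so the flip contributes -1; sign now -1
(63/35): 63 mod 35 = 28, so (63/35) = (28/35)
factor out 2^2: 28 = 2^2·7; with 35 mod 8 = 3, (2/35) = -1; sign now -1; continue with (7/35)
flip (7/35) -> (35/7): both odd, 7 mod 4 = 3, 35 mod 4 = 3, so the flip contributes -1; sign now +1
(35/7): 35 mod 7 = 0, so (35/7) = (0/7)
reached (0/7); gcd(a, n) > 1, so (0/7) = 0 and the symbol is 0

0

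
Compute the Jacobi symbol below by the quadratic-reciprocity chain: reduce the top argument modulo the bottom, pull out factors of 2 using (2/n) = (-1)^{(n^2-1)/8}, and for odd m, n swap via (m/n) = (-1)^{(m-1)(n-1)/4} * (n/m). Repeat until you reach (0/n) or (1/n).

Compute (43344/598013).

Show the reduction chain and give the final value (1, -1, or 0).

1

factor out 2^4: 43344 = 2^4·2709; with 598013 mod 8 = 5, (2/598013) = -1; sign now +1; continue with (2709/598013)
flip (2709/598013) -> (598013/2709): both odd, 2709 mod 4 = 1, 598013 mod 4 = 1, so the flip contributes +1; sign now +1
(598013/2709): 598013 mod 2709 = 2033, so (598013/2709) = (2033/2709)
flip (2033/2709) -> (2709/2033): both odd, 2033 mod 4 = 1, 2709 mod 4 = 1, so the flip contributes +1; sign now +1
(2709/2033): 2709 mod 2033 = 676, so (2709/2033) = (676/2033)
factor out 2^2: 676 = 2^2·169; with 2033 mod 8 = 1, (2/2033) = +1; sign now +1; continue with (169/2033)
flip (169/2033) -> (2033/169): both odd, 169 mod 4 = 1, 2033 mod 4 = 1, so the flip contributes +1; sign now +1
(2033/169): 2033 mod 169 = 5, so (2033/169) = (5/169)
flip (5/169) -> (169/5): both odd, 5 mod 4 = 1, 169 mod 4 = 1, so the flip contributes +1; sign now +1
(169/5): 169 mod 5 = 4, so (169/5) = (4/5)
factor out 2^2: 4 = 2^2·1; with 5 mod 8 = 5, (2/5) = -1; sign now +1; continue with (1/5)
reached (1/5) = 1, so the symbol is +1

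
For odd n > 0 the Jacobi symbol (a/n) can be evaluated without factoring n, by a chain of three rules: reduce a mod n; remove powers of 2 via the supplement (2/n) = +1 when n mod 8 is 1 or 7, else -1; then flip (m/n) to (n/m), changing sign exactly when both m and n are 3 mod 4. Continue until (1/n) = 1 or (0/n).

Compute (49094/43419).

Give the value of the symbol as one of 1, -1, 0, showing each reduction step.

(49094/43419) = (5675/43419)   [reduce mod 43419]
reciprocity: (5675/43419) = -1·(43419/5675) since 5675 mod 4 = 3, 43419 mod 4 = 3; sign now -1
(43419/5675) = (3694/5675)   [reduce mod 5675]
3694 = 2^1·1847; (2/5675) = -1 since 5675 mod 8 = 3, so (3694/5675) = (-1)^1·(1847/5675); sign now +1
reciprocity: (1847/5675) = -1·(5675/1847) since 1847 mod 4 = 3, 5675 mod 4 = 3; sign now -1
(5675/1847) = (134/1847)   [reduce mod 1847]
134 = 2^1·67; (2/1847) = +1 since 1847 mod 8 = 7, so (134/1847) = (+1)^1·(67/1847); sign now -1
reciprocity: (67/1847) = -1·(1847/67) since 67 mod 4 = 3, 1847 mod 4 = 3; sign now +1
(1847/67) = (38/67)   [reduce mod 67]
38 = 2^1·19; (2/67) = -1 since 67 mod 8 = 3, so (38/67) = (-1)^1·(19/67); sign now -1
reciprocity: (19/67) = -1·(67/19) since 19 mod 4 = 3, 67 mod 4 = 3; sign now +1
(67/19) = (10/19)   [reduce mod 19]
10 = 2^1·5; (2/19) = -1 since 19 mod 8 = 3, so (10/19) = (-1)^1·(5/19); sign now -1
reciprocity: (5/19) = +1·(19/5) since 5 mod 4 = 1, 19 mod 4 = 3; sign now -1
(19/5) = (4/5)   [reduce mod 5]
4 = 2^2·1; (2/5) = -1 since 5 mod 8 = 5, so (4/5) = (-1)^2·(1/5); sign now -1
(1/5) = 1; final value = sign = -1

-1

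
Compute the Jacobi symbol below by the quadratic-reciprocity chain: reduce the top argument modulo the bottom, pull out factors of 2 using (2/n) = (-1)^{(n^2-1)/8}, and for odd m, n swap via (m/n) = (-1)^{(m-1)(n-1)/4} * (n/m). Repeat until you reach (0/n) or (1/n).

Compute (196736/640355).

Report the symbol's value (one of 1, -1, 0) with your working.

196736 = 2^7·1537; (2/640355) = -1 since 640355 mod 8 = 3, so (196736/640355) = (-1)^7·(1537/640355); sign now -1
reciprocity: (1537/640355) = +1·(640355/1537) since 1537 mod 4 = 1, 640355 mod 4 = 3; sign now -1
(640355/1537) = (963/1537)   [reduce mod 1537]
reciprocity: (963/1537) = +1·(1537/963) since 963 mod 4 = 3, 1537 mod 4 = 1; sign now -1
(1537/963) = (574/963)   [reduce mod 963]
574 = 2^1·287; (2/963) = -1 since 963 mod 8 = 3, so (574/963) = (-1)^1·(287/963); sign now +1
reciprocity: (287/963) = -1·(963/287) since 287 mod 4 = 3, 963 mod 4 = 3; sign now -1
(963/287) = (102/287)   [reduce mod 287]
102 = 2^1·51; (2/287) = +1 since 287 mod 8 = 7, so (102/287) = (+1)^1·(51/287); sign now -1
reciprocity: (51/287) = -1·(287/51) since 51 mod 4 = 3, 287 mod 4 = 3; sign now +1
(287/51) = (32/51)   [reduce mod 51]
32 = 2^5·1; (2/51) = -1 since 51 mod 8 = 3, so (32/51) = (-1)^5·(1/51); sign now -1
(1/51) = 1; final value = sign = -1

-1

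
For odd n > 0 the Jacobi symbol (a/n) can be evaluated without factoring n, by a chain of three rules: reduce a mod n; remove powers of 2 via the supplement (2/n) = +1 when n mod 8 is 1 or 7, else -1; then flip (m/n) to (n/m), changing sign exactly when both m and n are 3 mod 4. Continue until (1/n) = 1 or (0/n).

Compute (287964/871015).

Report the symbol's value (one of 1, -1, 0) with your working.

1

287964 = 2^2·71991; (2/871015) = +1 since 871015 mod 8 = 7, so (287964/871015) = (+1)^2·(71991/871015); sign now +1
reciprocity: (71991/871015) = -1·(871015/71991) since 71991 mod 4 = 3, 871015 mod 4 = 3; sign now -1
(871015/71991) = (7123/71991)   [reduce mod 71991]
reciprocity: (7123/71991) = -1·(71991/7123) since 7123 mod 4 = 3, 71991 mod 4 = 3; sign now +1
(71991/7123) = (761/7123)   [reduce mod 7123]
reciprocity: (761/7123) = +1·(7123/761) since 761 mod 4 = 1, 7123 mod 4 = 3; sign now +1
(7123/761) = (274/761)   [reduce mod 761]
274 = 2^1·137; (2/761) = +1 since 761 mod 8 = 1, so (274/761) = (+1)^1·(137/761); sign now +1
reciprocity: (137/761) = +1·(761/137) since 137 mod 4 = 1, 761 mod 4 = 1; sign now +1
(761/137) = (76/137)   [reduce mod 137]
76 = 2^2·19; (2/137) = +1 since 137 mod 8 = 1, so (76/137) = (+1)^2·(19/137); sign now +1
reciprocity: (19/137) = +1·(137/19) since 19 mod 4 = 3, 137 mod 4 = 1; sign now +1
(137/19) = (4/19)   [reduce mod 19]
4 = 2^2·1; (2/19) = -1 since 19 mod 8 = 3, so (4/19) = (-1)^2·(1/19); sign now +1
(1/19) = 1; final value = sign = +1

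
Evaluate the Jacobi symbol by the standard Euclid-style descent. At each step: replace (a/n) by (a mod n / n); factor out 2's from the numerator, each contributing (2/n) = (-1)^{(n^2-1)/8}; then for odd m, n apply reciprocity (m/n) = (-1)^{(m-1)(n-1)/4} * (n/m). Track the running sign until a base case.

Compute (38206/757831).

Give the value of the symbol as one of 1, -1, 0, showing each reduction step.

38206 = 2^1·19103; (2/757831) = +1 since 757831 mod 8 = 7, so (38206/757831) = (+1)^1·(19103/757831); sign now +1
reciprocity: (19103/757831) = -1·(757831/19103) since 19103 mod 4 = 3, 757831 mod 4 = 3; sign now -1
(757831/19103) = (12814/19103)   [reduce mod 19103]
12814 = 2^1·6407; (2/19103) = +1 since 19103 mod 8 = 7, so (12814/19103) = (+1)^1·(6407/19103); sign now -1
reciprocity: (6407/19103) = -1·(19103/6407) since 6407 mod 4 = 3, 19103 mod 4 = 3; sign now +1
(19103/6407) = (6289/6407)   [reduce mod 6407]
reciprocity: (6289/6407) = +1·(6407/6289) since 6289 mod 4 = 1, 6407 mod 4 = 3; sign now +1
(6407/6289) = (118/6289)   [reduce mod 6289]
118 = 2^1·59; (2/6289) = +1 since 6289 mod 8 = 1, so (118/6289) = (+1)^1·(59/6289); sign now +1
reciprocity: (59/6289) = +1·(6289/59) since 59 mod 4 = 3, 6289 mod 4 = 1; sign now +1
(6289/59) = (35/59)   [reduce mod 59]
reciprocity: (35/59) = -1·(59/35) since 35 mod 4 = 3, 59 mod 4 = 3; sign now -1
(59/35) = (24/35)   [reduce mod 35]
24 = 2^3·3; (2/35) = -1 since 35 mod 8 = 3, so (24/35) = (-1)^3·(3/35); sign now +1
reciprocity: (3/35) = -1·(35/3) since 3 mod 4 = 3, 35 mod 4 = 3; sign now -1
(35/3) = (2/3)   [reduce mod 3]
2 = 2^1·1; (2/3) = -1 since 3 mod 8 = 3, so (2/3) = (-1)^1·(1/3); sign now +1
(1/3) = 1; final value = sign = +1

1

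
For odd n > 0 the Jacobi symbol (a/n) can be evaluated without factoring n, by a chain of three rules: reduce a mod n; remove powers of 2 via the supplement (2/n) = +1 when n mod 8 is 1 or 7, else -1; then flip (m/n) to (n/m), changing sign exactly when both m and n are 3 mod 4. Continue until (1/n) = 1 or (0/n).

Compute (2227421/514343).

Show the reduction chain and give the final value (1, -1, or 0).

(2227421/514343) = (170049/514343)   [reduce mod 514343]
reciprocity: (170049/514343) = +1·(514343/170049) since 170049 mod 4 = 1, 514343 mod 4 = 3; sign now +1
(514343/170049) = (4196/170049)   [reduce mod 170049]
4196 = 2^2·1049; (2/170049) = +1 since 170049 mod 8 = 1, so (4196/170049) = (+1)^2·(1049/170049); sign now +1
reciprocity: (1049/170049) = +1·(170049/1049) since 1049 mod 4 = 1, 170049 mod 4 = 1; sign now +1
(170049/1049) = (111/1049)   [reduce mod 1049]
reciprocity: (111/1049) = +1·(1049/111) since 111 mod 4 = 3, 1049 mod 4 = 1; sign now +1
(1049/111) = (50/111)   [reduce mod 111]
50 = 2^1·25; (2/111) = +1 since 111 mod 8 = 7, so (50/111) = (+1)^1·(25/111); sign now +1
reciprocity: (25/111) = +1·(111/25) since 25 mod 4 = 1, 111 mod 4 = 3; sign now +1
(111/25) = (11/25)   [reduce mod 25]
reciprocity: (11/25) = +1·(25/11) since 11 mod 4 = 3, 25 mod 4 = 1; sign now +1
(25/11) = (3/11)   [reduce mod 11]
reciprocity: (3/11) = -1·(11/3) since 3 mod 4 = 3, 11 mod 4 = 3; sign now -1
(11/3) = (2/3)   [reduce mod 3]
2 = 2^1·1; (2/3) = -1 since 3 mod 8 = 3, so (2/3) = (-1)^1·(1/3); sign now +1
(1/3) = 1; final value = sign = +1

1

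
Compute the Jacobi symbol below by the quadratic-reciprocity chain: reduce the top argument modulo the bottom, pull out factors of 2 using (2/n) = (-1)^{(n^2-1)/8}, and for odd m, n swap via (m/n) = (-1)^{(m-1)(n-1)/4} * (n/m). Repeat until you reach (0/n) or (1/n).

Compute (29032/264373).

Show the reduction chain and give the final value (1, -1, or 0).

factor out 2^3: 29032 = 2^3·3629; with 264373 mod 8 = 5, (2/264373) = -1; sign now -1; continue with (3629/264373)
flip (3629/264373) -> (264373/3629): both odd, 3629 mod 4 = 1, 264373 mod 4 = 1, so the flip contributes +1; sign now -1
(264373/3629): 264373 mod 3629 = 3085, so (264373/3629) = (3085/3629)
flip (3085/3629) -> (3629/3085): both odd, 3085 mod 4 = 1, 3629 mod 4 = 1, so the flip contributes +1; sign now -1
(3629/3085): 3629 mod 3085 = 544, so (3629/3085) = (544/3085)
factor out 2^5: 544 = 2^5·17; with 3085 mod 8 = 5, (2/3085) = -1; sign now +1; continue with (17/3085)
flip (17/3085) -> (3085/17): both odd, 17 mod 4 = 1, 3085 mod 4 = 1, so the flip contributes +1; sign now +1
(3085/17): 3085 mod 17 = 8, so (3085/17) = (8/17)
factor out 2^3: 8 = 2^3·1; with 17 mod 8 = 1, (2/17) = +1; sign now +1; continue with (1/17)
reached (1/17) = 1, so the symbol is +1

1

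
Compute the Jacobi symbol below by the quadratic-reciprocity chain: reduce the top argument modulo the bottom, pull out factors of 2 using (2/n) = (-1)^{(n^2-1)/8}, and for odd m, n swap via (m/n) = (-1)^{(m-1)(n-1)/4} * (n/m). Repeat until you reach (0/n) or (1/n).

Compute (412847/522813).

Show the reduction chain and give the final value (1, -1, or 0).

reciprocity: (412847/522813) = +1·(522813/412847) since 412847 mod 4 = 3, 522813 mod 4 = 1; sign now +1
(522813/412847) = (109966/412847)   [reduce mod 412847]
109966 = 2^1·54983; (2/412847) = +1 since 412847 mod 8 = 7, so (109966/412847) = (+1)^1·(54983/412847); sign now +1
reciprocity: (54983/412847) = -1·(412847/54983) since 54983 mod 4 = 3, 412847 mod 4 = 3; sign now -1
(412847/54983) = (27966/54983)   [reduce mod 54983]
27966 = 2^1·13983; (2/54983) = +1 since 54983 mod 8 = 7, so (27966/54983) = (+1)^1·(13983/54983); sign now -1
reciprocity: (13983/54983) = -1·(54983/13983) since 13983 mod 4 = 3, 54983 mod 4 = 3; sign now +1
(54983/13983) = (13034/13983)   [reduce mod 13983]
13034 = 2^1·6517; (2/13983) = +1 since 13983 mod 8 = 7, so (13034/13983) = (+1)^1·(6517/13983); sign now +1
reciprocity: (6517/13983) = +1·(13983/6517) since 6517 mod 4 = 1, 13983 mod 4 = 3; sign now +1
(13983/6517) = (949/6517)   [reduce mod 6517]
reciprocity: (949/6517) = +1·(6517/949) since 949 mod 4 = 1, 6517 mod 4 = 1; sign now +1
(6517/949) = (823/949)   [reduce mod 949]
reciprocity: (823/949) = +1·(949/823) since 823 mod 4 = 3, 949 mod 4 = 1; sign now +1
(949/823) = (126/823)   [reduce mod 823]
126 = 2^1·63; (2/823) = +1 since 823 mod 8 = 7, so (126/823) = (+1)^1·(63/823); sign now +1
reciprocity: (63/823) = -1·(823/63) since 63 mod 4 = 3, 823 mod 4 = 3; sign now -1
(823/63) = (4/63)   [reduce mod 63]
4 = 2^2·1; (2/63) = +1 since 63 mod 8 = 7, so (4/63) = (+1)^2·(1/63); sign now -1
(1/63) = 1; final value = sign = -1

-1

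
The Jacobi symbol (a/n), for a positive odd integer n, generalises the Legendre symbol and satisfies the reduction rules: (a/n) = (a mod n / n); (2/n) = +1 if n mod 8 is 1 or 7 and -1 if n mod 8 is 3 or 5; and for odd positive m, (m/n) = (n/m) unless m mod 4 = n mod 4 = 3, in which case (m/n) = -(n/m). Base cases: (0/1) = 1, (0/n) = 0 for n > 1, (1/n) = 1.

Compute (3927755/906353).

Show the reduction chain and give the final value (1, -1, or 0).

-1

(3927755/906353) = (302343/906353)   [reduce mod 906353]
reciprocity: (302343/906353) = +1·(906353/302343) since 302343 mod 4 = 3, 906353 mod 4 = 1; sign now +1
(906353/302343) = (301667/302343)   [reduce mod 302343]
reciprocity: (301667/302343) = -1·(302343/301667) since 301667 mod 4 = 3, 302343 mod 4 = 3; sign now -1
(302343/301667) = (676/301667)   [reduce mod 301667]
676 = 2^2·169; (2/301667) = -1 since 301667 mod 8 = 3, so (676/301667) = (-1)^2·(169/301667); sign now -1
reciprocity: (169/301667) = +1·(301667/169) since 169 mod 4 = 1, 301667 mod 4 = 3; sign now -1
(301667/169) = (2/169)   [reduce mod 169]
2 = 2^1·1; (2/169) = +1 since 169 mod 8 = 1, so (2/169) = (+1)^1·(1/169); sign now -1
(1/169) = 1; final value = sign = -1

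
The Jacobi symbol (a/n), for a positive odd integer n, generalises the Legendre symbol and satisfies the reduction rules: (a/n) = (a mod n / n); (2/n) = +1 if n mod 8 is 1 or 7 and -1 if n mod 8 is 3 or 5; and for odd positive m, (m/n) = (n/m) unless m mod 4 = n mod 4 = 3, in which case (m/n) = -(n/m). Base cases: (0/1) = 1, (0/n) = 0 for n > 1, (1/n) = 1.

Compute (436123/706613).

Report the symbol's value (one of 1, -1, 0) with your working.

-1

flip (436123/706613) -> (706613/436123): both odd, 436123 mod 4 = 3, 706613 mod 4 = 1, so the flip contributes +1; sign now +1
(706613/436123): 706613 mod 436123 = 270490, so (706613/436123) = (270490/436123)
factor out 2^1: 270490 = 2^1·135245; with 436123 mod 8 = 3, (2/436123) = -1; sign now -1; continue with (135245/436123)
flip (135245/436123) -> (436123/135245): both odd, 135245 mod 4 = 1, 436123 mod 4 = 3, so the flip contributes +1; sign now -1
(436123/135245): 436123 mod 135245 = 30388, so (436123/135245) = (30388/135245)
factor out 2^2: 30388 = 2^2·7597; with 135245 mod 8 = 5, (2/135245) = -1; sign now -1; continue with (7597/135245)
flip (7597/135245) -> (135245/7597): both odd, 7597 mod 4 = 1, 135245 mod 4 = 1, so the flip contributes +1; sign now -1
(135245/7597): 135245 mod 7597 = 6096, so (135245/7597) = (6096/7597)
factor out 2^4: 6096 = 2^4·381; with 7597 mod 8 = 5, (2/7597) = -1; sign now -1; continue with (381/7597)
flip (381/7597) -> (7597/381): both odd, 381 mod 4 = 1, 7597 mod 4 = 1, so the flip contributes +1; sign now -1
(7597/381): 7597 mod 381 = 358, so (7597/381) = (358/381)
factor out 2^1: 358 = 2^1·179; with 381 mod 8 = 5, (2/381) = -1; sign now +1; continue with (179/381)
flip (179/381) -> (381/179): both odd, 179 mod 4 = 3, 381 mod 4 = 1, so the flip contributes +1; sign now +1
(381/179): 381 mod 179 = 23, so (381/179) = (23/179)
flip (23/179) -> (179/23): both odd, 23 mod 4 = 3, 179 mod 4 = 3, so the flip contributes -1; sign now -1
(179/23): 179 mod 23 = 18, so (179/23) = (18/23)
factor out 2^1: 18 = 2^1·9; with 23 mod 8 = 7, (2/23) = +1; sign now -1; continue with (9/23)
flip (9/23) -> (23/9): both odd, 9 mod 4 = 1, 23 mod 4 = 3, so the flip contributes +1; sign now -1
(23/9): 23 mod 9 = 5, so (23/9) = (5/9)
flip (5/9) -> (9/5): both odd, 5 mod 4 = 1, 9 mod 4 = 1, so the flip contributes +1; sign now -1
(9/5): 9 mod 5 = 4, so (9/5) = (4/5)
factor out 2^2: 4 = 2^2·1; with 5 mod 8 = 5, (2/5) = -1; sign now -1; continue with (1/5)
reached (1/5) = 1, so the symbol is -1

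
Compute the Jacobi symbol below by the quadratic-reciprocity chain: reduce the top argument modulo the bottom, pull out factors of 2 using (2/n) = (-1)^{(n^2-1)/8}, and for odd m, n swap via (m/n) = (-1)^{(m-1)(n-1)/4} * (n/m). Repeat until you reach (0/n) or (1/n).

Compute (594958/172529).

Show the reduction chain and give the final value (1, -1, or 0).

0

(594958/172529): 594958 mod 172529 = 77371, so (594958/172529) = (77371/172529)
flip (77371/172529) -> (172529/77371): both odd, 77371 mod 4 = 3, 172529 mod 4 = 1, so the flip contributes +1; sign now +1
(172529/77371): 172529 mod 77371 = 17787, so (172529/77371) = (17787/77371)
flip (17787/77371) -> (77371/17787): both odd, 17787 mod 4 = 3, 77371 mod 4 = 3, so the flip contributes -1; sign now -1
(77371/17787): 77371 mod 17787 = 6223, so (77371/17787) = (6223/17787)
flip (6223/17787) -> (17787/6223): both odd, 6223 mod 4 = 3, 17787 mod 4 = 3, so the flip contributes -1; sign now +1
(17787/6223): 17787 mod 6223 = 5341, so (17787/6223) = (5341/6223)
flip (5341/6223) -> (6223/5341): both odd, 5341 mod 4 = 1, 6223 mod 4 = 3, so the flip contributes +1; sign now +1
(6223/5341): 6223 mod 5341 = 882, so (6223/5341) = (882/5341)
factor out 2^1: 882 = 2^1·441; with 5341 mod 8 = 5, (2/5341) = -1; sign now -1; continue with (441/5341)
flip (441/5341) -> (5341/441): both odd, 441 mod 4 = 1, 5341 mod 4 = 1, so the flip contributes +1; sign now -1
(5341/441): 5341 mod 441 = 49, so (5341/441) = (49/441)
flip (49/441) -> (441/49): both odd, 49 mod 4 = 1, 441 mod 4 = 1, so the flip contributes +1; sign now -1
(441/49): 441 mod 49 = 0, so (441/49) = (0/49)
reached (0/49); gcd(a, n) > 1, so (0/49) = 0 and the symbol is 0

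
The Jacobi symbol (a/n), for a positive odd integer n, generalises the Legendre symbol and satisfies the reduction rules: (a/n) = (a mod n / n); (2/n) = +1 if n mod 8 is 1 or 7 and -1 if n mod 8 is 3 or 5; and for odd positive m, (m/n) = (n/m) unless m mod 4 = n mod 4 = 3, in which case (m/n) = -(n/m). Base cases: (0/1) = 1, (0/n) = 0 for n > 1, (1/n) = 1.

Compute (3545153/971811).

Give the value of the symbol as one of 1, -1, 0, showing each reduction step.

-1

(3545153/971811) = (629720/971811)   [reduce mod 971811]
629720 = 2^3·78715; (2/971811) = -1 since 971811 mod 8 = 3, so (629720/971811) = (-1)^3·(78715/971811); sign now -1
reciprocity: (78715/971811) = -1·(971811/78715) since 78715 mod 4 = 3, 971811 mod 4 = 3; sign now +1
(971811/78715) = (27231/78715)   [reduce mod 78715]
reciprocity: (27231/78715) = -1·(78715/27231) since 27231 mod 4 = 3, 78715 mod 4 = 3; sign now -1
(78715/27231) = (24253/27231)   [reduce mod 27231]
reciprocity: (24253/27231) = +1·(27231/24253) since 24253 mod 4 = 1, 27231 mod 4 = 3; sign now -1
(27231/24253) = (2978/24253)   [reduce mod 24253]
2978 = 2^1·1489; (2/24253) = -1 since 24253 mod 8 = 5, so (2978/24253) = (-1)^1·(1489/24253); sign now +1
reciprocity: (1489/24253) = +1·(24253/1489) since 1489 mod 4 = 1, 24253 mod 4 = 1; sign now +1
(24253/1489) = (429/1489)   [reduce mod 1489]
reciprocity: (429/1489) = +1·(1489/429) since 429 mod 4 = 1, 1489 mod 4 = 1; sign now +1
(1489/429) = (202/429)   [reduce mod 429]
202 = 2^1·101; (2/429) = -1 since 429 mod 8 = 5, so (202/429) = (-1)^1·(101/429); sign now -1
reciprocity: (101/429) = +1·(429/101) since 101 mod 4 = 1, 429 mod 4 = 1; sign now -1
(429/101) = (25/101)   [reduce mod 101]
reciprocity: (25/101) = +1·(101/25) since 25 mod 4 = 1, 101 mod 4 = 1; sign now -1
(101/25) = (1/25)   [reduce mod 25]
(1/25) = 1; final value = sign = -1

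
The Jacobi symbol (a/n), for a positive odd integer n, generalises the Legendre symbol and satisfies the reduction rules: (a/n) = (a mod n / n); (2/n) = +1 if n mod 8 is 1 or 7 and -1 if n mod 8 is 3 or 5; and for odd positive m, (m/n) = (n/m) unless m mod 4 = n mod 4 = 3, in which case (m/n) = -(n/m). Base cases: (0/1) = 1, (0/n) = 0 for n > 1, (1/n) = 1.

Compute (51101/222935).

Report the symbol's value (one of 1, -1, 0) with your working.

1

flip (51101/222935) -> (222935/51101): both odd, 51101 mod 4 = 1, 222935 mod 4 = 3, so the flip contributes +1; sign now +1
(222935/51101): 222935 mod 51101 = 18531, so (222935/51101) = (18531/51101)
flip (18531/51101) -> (51101/18531): both odd, 18531 mod 4 = 3, 51101 mod 4 = 1, so the flip contributes +1; sign now +1
(51101/18531): 51101 mod 18531 = 14039, so (51101/18531) = (14039/18531)
flip (14039/18531) -> (18531/14039): both odd, 14039 mod 4 = 3, 18531 mod 4 = 3, so the flip contributes -1; sign now -1
(18531/14039): 18531 mod 14039 = 4492, so (18531/14039) = (4492/14039)
factor out 2^2: 4492 = 2^2·1123; with 14039 mod 8 = 7, (2/14039) = +1; sign now -1; continue with (1123/14039)
flip (1123/14039) -> (14039/1123): both odd, 1123 mod 4 = 3, 14039 mod 4 = 3, so the flip contributes -1; sign now +1
(14039/1123): 14039 mod 1123 = 563, so (14039/1123) = (563/1123)
flip (563/1123) -> (1123/563): both odd, 563 mod 4 = 3, 1123 mod 4 = 3, so the flip contributes -1; sign now -1
(1123/563): 1123 mod 563 = 560, so (1123/563) = (560/563)
factor out 2^4: 560 = 2^4·35; with 563 mod 8 = 3, (2/563) = -1; sign now -1; continue with (35/563)
flip (35/563) -> (563/35): both odd, 35 mod 4 = 3, 563 mod 4 = 3, so the flip contributes -1; sign now +1
(563/35): 563 mod 35 = 3, so (563/35) = (3/35)
flip (3/35) -> (35/3): both odd, 3 mod 4 = 3, 35 mod 4 = 3, so the flip contributes -1; sign now -1
(35/3): 35 mod 3 = 2, so (35/3) = (2/3)
factor out 2^1: 2 = 2^1·1; with 3 mod 8 = 3, (2/3) = -1; sign now +1; continue with (1/3)
reached (1/3) = 1, so the symbol is +1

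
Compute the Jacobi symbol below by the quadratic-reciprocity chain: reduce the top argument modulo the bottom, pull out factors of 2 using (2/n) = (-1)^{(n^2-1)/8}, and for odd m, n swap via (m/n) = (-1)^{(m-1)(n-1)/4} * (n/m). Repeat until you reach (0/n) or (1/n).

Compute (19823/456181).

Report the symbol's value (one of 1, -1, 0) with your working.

1

flip (19823/456181) -> (456181/19823): both odd, 19823 mod 4 = 3, 456181 mod 4 = 1, so the flip contributes +1; sign now +1
(456181/19823): 456181 mod 19823 = 252, so (456181/19823) = (252/19823)
factor out 2^2: 252 = 2^2·63; with 19823 mod 8 = 7, (2/19823) = +1; sign now +1; continue with (63/19823)
flip (63/19823) -> (19823/63): both odd, 63 mod 4 = 3, 19823 mod 4 = 3, so the flip contributes -1; sign now -1
(19823/63): 19823 mod 63 = 41, so (19823/63) = (41/63)
flip (41/63) -> (63/41): both odd, 41 mod 4 = 1, 63 mod 4 = 3, so the flip contributes +1; sign now -1
(63/41): 63 mod 41 = 22, so (63/41) = (22/41)
factor out 2^1: 22 = 2^1·11; with 41 mod 8 = 1, (2/41) = +1; sign now -1; continue with (11/41)
flip (11/41) -> (41/11): both odd, 11 mod 4 = 3, 41 mod 4 = 1, so the flip contributes +1; sign now -1
(41/11): 41 mod 11 = 8, so (41/11) = (8/11)
factor out 2^3: 8 = 2^3·1; with 11 mod 8 = 3, (2/11) = -1; sign now +1; continue with (1/11)
reached (1/11) = 1, so the symbol is +1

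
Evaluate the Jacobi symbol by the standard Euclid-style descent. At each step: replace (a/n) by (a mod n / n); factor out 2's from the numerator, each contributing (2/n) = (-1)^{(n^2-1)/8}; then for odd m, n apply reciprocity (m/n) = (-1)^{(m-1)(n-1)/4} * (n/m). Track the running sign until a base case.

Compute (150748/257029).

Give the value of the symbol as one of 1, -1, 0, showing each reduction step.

150748 = 2^2·37687; (2/257029) = -1 since 257029 mod 8 = 5, so (150748/257029) = (-1)^2·(37687/257029); sign now +1
reciprocity: (37687/257029) = +1·(257029/37687) since 37687 mod 4 = 3, 257029 mod 4 = 1; sign now +1
(257029/37687) = (30907/37687)   [reduce mod 37687]
reciprocity: (30907/37687) = -1·(37687/30907) since 30907 mod 4 = 3, 37687 mod 4 = 3; sign now -1
(37687/30907) = (6780/30907)   [reduce mod 30907]
6780 = 2^2·1695; (2/30907) = -1 since 30907 mod 8 = 3, so (6780/30907) = (-1)^2·(1695/30907); sign now -1
reciprocity: (1695/30907) = -1·(30907/1695) since 1695 mod 4 = 3, 30907 mod 4 = 3; sign now +1
(30907/1695) = (397/1695)   [reduce mod 1695]
reciprocity: (397/1695) = +1·(1695/397) since 397 mod 4 = 1, 1695 mod 4 = 3; sign now +1
(1695/397) = (107/397)   [reduce mod 397]
reciprocity: (107/397) = +1·(397/107) since 107 mod 4 = 3, 397 mod 4 = 1; sign now +1
(397/107) = (76/107)   [reduce mod 107]
76 = 2^2·19; (2/107) = -1 since 107 mod 8 = 3, so (76/107) = (-1)^2·(19/107); sign now +1
reciprocity: (19/107) = -1·(107/19) since 19 mod 4 = 3, 107 mod 4 = 3; sign now -1
(107/19) = (12/19)   [reduce mod 19]
12 = 2^2·3; (2/19) = -1 since 19 mod 8 = 3, so (12/19) = (-1)^2·(3/19); sign now -1
reciprocity: (3/19) = -1·(19/3) since 3 mod 4 = 3, 19 mod 4 = 3; sign now +1
(19/3) = (1/3)   [reduce mod 3]
(1/3) = 1; final value = sign = +1

1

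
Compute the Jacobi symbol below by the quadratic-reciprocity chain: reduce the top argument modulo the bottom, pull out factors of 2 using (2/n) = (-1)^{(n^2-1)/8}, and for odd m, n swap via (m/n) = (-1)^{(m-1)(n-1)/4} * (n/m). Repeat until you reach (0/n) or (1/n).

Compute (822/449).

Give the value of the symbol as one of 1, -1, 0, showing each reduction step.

(822/449): 822 mod 449 = 373, so (822/449) = (373/449)
flip (373/449) -> (449/373): both odd, 373 mod 4 = 1, 449 mod 4 = 1, so the flip contributes +1; sign now +1
(449/373): 449 mod 373 = 76, so (449/373) = (76/373)
factor out 2^2: 76 = 2^2·19; with 373 mod 8 = 5, (2/373) = -1; sign now +1; continue with (19/373)
flip (19/373) -> (373/19): both odd, 19 mod 4 = 3, 373 mod 4 = 1, so the flip contributes +1; sign now +1
(373/19): 373 mod 19 = 12, so (373/19) = (12/19)
factor out 2^2: 12 = 2^2·3; with 19 mod 8 = 3, (2/19) = -1; sign now +1; continue with (3/19)
flip (3/19) -> (19/3): both odd, 3 mod 4 = 3, 19 mod 4 = 3, so the flip contributes -1; sign now -1
(19/3): 19 mod 3 = 1, so (19/3) = (1/3)
reached (1/3) = 1, so the symbol is -1

-1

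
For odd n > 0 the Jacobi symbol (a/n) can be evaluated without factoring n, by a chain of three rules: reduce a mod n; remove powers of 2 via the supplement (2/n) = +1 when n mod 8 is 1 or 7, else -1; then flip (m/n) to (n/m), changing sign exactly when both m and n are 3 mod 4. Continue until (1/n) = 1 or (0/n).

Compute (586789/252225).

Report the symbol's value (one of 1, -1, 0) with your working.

(586789/252225) = (82339/252225)   [reduce mod 252225]
reciprocity: (82339/252225) = +1·(252225/82339) since 82339 mod 4 = 3, 252225 mod 4 = 1; sign now +1
(252225/82339) = (5208/82339)   [reduce mod 82339]
5208 = 2^3·651; (2/82339) = -1 since 82339 mod 8 = 3, so (5208/82339) = (-1)^3·(651/82339); sign now -1
reciprocity: (651/82339) = -1·(82339/651) since 651 mod 4 = 3, 82339 mod 4 = 3; sign now +1
(82339/651) = (313/651)   [reduce mod 651]
reciprocity: (313/651) = +1·(651/313) since 313 mod 4 = 1, 651 mod 4 = 3; sign now +1
(651/313) = (25/313)   [reduce mod 313]
reciprocity: (25/313) = +1·(313/25) since 25 mod 4 = 1, 313 mod 4 = 1; sign now +1
(313/25) = (13/25)   [reduce mod 25]
reciprocity: (13/25) = +1·(25/13) since 13 mod 4 = 1, 25 mod 4 = 1; sign now +1
(25/13) = (12/13)   [reduce mod 13]
12 = 2^2·3; (2/13) = -1 since 13 mod 8 = 5, so (12/13) = (-1)^2·(3/13); sign now +1
reciprocity: (3/13) = +1·(13/3) since 3 mod 4 = 3, 13 mod 4 = 1; sign now +1
(13/3) = (1/3)   [reduce mod 3]
(1/3) = 1; final value = sign = +1

1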